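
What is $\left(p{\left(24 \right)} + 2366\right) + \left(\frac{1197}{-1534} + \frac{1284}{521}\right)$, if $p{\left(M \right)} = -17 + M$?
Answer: $\frac{1897880841}{799214} \approx 2374.7$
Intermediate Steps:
$\left(p{\left(24 \right)} + 2366\right) + \left(\frac{1197}{-1534} + \frac{1284}{521}\right) = \left(\left(-17 + 24\right) + 2366\right) + \left(\frac{1197}{-1534} + \frac{1284}{521}\right) = \left(7 + 2366\right) + \left(1197 \left(- \frac{1}{1534}\right) + 1284 \cdot \frac{1}{521}\right) = 2373 + \left(- \frac{1197}{1534} + \frac{1284}{521}\right) = 2373 + \frac{1346019}{799214} = \frac{1897880841}{799214}$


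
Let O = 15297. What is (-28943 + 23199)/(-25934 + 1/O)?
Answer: 87865968/396712397 ≈ 0.22149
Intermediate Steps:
(-28943 + 23199)/(-25934 + 1/O) = (-28943 + 23199)/(-25934 + 1/15297) = -5744/(-25934 + 1/15297) = -5744/(-396712397/15297) = -5744*(-15297/396712397) = 87865968/396712397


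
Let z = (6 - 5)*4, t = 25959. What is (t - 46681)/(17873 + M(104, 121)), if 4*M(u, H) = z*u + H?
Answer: -82888/72029 ≈ -1.1508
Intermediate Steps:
z = 4 (z = 1*4 = 4)
M(u, H) = u + H/4 (M(u, H) = (4*u + H)/4 = (H + 4*u)/4 = u + H/4)
(t - 46681)/(17873 + M(104, 121)) = (25959 - 46681)/(17873 + (104 + (1/4)*121)) = -20722/(17873 + (104 + 121/4)) = -20722/(17873 + 537/4) = -20722/72029/4 = -20722*4/72029 = -82888/72029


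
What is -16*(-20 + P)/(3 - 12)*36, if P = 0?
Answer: -1280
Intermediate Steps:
-16*(-20 + P)/(3 - 12)*36 = -16*(-20 + 0)/(3 - 12)*36 = -(-320)/(-9)*36 = -(-320)*(-1)/9*36 = -16*20/9*36 = -320/9*36 = -1280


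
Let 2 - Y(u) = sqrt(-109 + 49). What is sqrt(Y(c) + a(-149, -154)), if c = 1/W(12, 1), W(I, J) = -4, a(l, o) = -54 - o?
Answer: sqrt(102 - 2*I*sqrt(15)) ≈ 10.107 - 0.38321*I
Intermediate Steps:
c = -1/4 (c = 1/(-4) = -1/4 ≈ -0.25000)
Y(u) = 2 - 2*I*sqrt(15) (Y(u) = 2 - sqrt(-109 + 49) = 2 - sqrt(-60) = 2 - 2*I*sqrt(15))
sqrt(Y(c) + a(-149, -154)) = sqrt((2 - 2*I*sqrt(15)) + (-54 - 1*(-154))) = sqrt((2 - 2*I*sqrt(15)) + (-54 + 154)) = sqrt((2 - 2*I*sqrt(15)) + 100) = sqrt(102 - 2*I*sqrt(15))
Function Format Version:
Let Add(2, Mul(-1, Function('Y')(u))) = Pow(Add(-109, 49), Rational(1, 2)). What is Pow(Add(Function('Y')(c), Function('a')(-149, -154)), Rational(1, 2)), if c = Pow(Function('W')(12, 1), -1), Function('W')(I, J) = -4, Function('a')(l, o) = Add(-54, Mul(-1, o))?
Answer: Pow(Add(102, Mul(-2, I, Pow(15, Rational(1, 2)))), Rational(1, 2)) ≈ Add(10.107, Mul(-0.38321, I))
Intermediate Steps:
c = Rational(-1, 4) (c = Pow(-4, -1) = Rational(-1, 4) ≈ -0.25000)
Function('Y')(u) = Add(2, Mul(-2, I, Pow(15, Rational(1, 2)))) (Function('Y')(u) = Add(2, Mul(-1, Pow(Add(-109, 49), Rational(1, 2)))) = Add(2, Mul(-1, Pow(-60, Rational(1, 2)))) = Add(2, Mul(-1, Mul(2, I, Pow(15, Rational(1, 2))))) = Add(2, Mul(-2, I, Pow(15, Rational(1, 2)))))
Pow(Add(Function('Y')(c), Function('a')(-149, -154)), Rational(1, 2)) = Pow(Add(Add(2, Mul(-2, I, Pow(15, Rational(1, 2)))), Add(-54, Mul(-1, -154))), Rational(1, 2)) = Pow(Add(Add(2, Mul(-2, I, Pow(15, Rational(1, 2)))), Add(-54, 154)), Rational(1, 2)) = Pow(Add(Add(2, Mul(-2, I, Pow(15, Rational(1, 2)))), 100), Rational(1, 2)) = Pow(Add(102, Mul(-2, I, Pow(15, Rational(1, 2)))), Rational(1, 2))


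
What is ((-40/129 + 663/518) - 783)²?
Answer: 2730775131998761/4465179684 ≈ 6.1157e+5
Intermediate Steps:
((-40/129 + 663/518) - 783)² = (64807/66822 - 783)² = (-52256819/66822)² = 2730775131998761/4465179684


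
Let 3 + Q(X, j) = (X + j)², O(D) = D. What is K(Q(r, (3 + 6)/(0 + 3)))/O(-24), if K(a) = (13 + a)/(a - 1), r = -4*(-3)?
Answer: -235/5304 ≈ -0.044306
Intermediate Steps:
r = 12
Q(X, j) = -3 + (X + j)²
K(a) = (13 + a)/(-1 + a)
K(Q(r, (3 + 6)/(0 + 3)))/O(-24) = ((13 + (-3 + (12 + (3 + 6)/(0 + 3))²))/(-1 + (-3 + (12 + (3 + 6)/(0 + 3))²)))/(-24) = ((13 + (-3 + (12 + 9/3)²))/(-1 + (-3 + (12 + 9/3)²)))*(-1/24) = ((13 + (-3 + (12 + 9*(⅓))²))/(-1 + (-3 + (12 + 9*(⅓))²)))*(-1/24) = ((13 + (-3 + (12 + 3)²))/(-1 + (-3 + (12 + 3)²)))*(-1/24) = ((13 + (-3 + 15²))/(-1 + (-3 + 15²)))*(-1/24) = ((13 + (-3 + 225))/(-1 + (-3 + 225)))*(-1/24) = ((13 + 222)/(-1 + 222))*(-1/24) = (235/221)*(-1/24) = -235/5304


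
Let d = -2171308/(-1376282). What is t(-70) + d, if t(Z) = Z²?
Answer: 3372976554/688141 ≈ 4901.6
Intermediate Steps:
d = 1085654/688141 (d = -2171308*(-1/1376282) = 1085654/688141 ≈ 1.5777)
t(-70) + d = (-70)² + 1085654/688141 = 4900 + 1085654/688141 = 3372976554/688141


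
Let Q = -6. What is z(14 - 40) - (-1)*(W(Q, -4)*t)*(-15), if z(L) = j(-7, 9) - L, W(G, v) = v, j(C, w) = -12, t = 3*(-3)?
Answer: -526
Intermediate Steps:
t = -9
z(L) = -12 - L
z(14 - 40) - (-1)*(W(Q, -4)*t)*(-15) = (-12 - (14 - 40)) - (-1)*-4*(-9)*(-15) = (-12 - 1*(-26)) - (-1)*36*(-15) = (-12 + 26) - (-1)*(-540) = 14 - 1*540 = 14 - 540 = -526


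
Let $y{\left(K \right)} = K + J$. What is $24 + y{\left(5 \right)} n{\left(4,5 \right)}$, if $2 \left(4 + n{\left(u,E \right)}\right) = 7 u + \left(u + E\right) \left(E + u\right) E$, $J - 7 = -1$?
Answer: $\frac{4723}{2} \approx 2361.5$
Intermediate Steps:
$J = 6$ ($J = 7 - 1 = 6$)
$y{\left(K \right)} = 6 + K$ ($y{\left(K \right)} = K + 6 = 6 + K$)
$n{\left(u,E \right)} = -4 + \frac{7 u}{2} + \frac{E \left(E + u\right)^{2}}{2}$ ($n{\left(u,E \right)} = -4 + \frac{7 u + \left(u + E\right) \left(E + u\right) E}{2} = -4 + \frac{7 u + \left(E + u\right) \left(E + u\right) E}{2} = -4 + \frac{7 u + \left(E + u\right)^{2} E}{2} = -4 + \frac{7 u + E \left(E + u\right)^{2}}{2} = -4 + \left(\frac{7 u}{2} + \frac{E \left(E + u\right)^{2}}{2}\right) = -4 + \frac{7 u}{2} + \frac{E \left(E + u\right)^{2}}{2}$)
$24 + y{\left(5 \right)} n{\left(4,5 \right)} = 24 + \left(6 + 5\right) \left(-4 + \frac{7}{2} \cdot 4 + \frac{1}{2} \cdot 5 \left(5 + 4\right)^{2}\right) = 24 + 11 \left(-4 + 14 + \frac{1}{2} \cdot 5 \cdot 9^{2}\right) = 24 + 11 \left(-4 + 14 + \frac{1}{2} \cdot 5 \cdot 81\right) = 24 + 11 \left(-4 + 14 + \frac{405}{2}\right) = 24 + 11 \cdot \frac{425}{2} = 24 + \frac{4675}{2} = \frac{4723}{2}$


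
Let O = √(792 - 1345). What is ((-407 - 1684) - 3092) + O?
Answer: -5183 + I*√553 ≈ -5183.0 + 23.516*I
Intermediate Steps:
O = I*√553 (O = √(-553) = I*√553 ≈ 23.516*I)
((-407 - 1684) - 3092) + O = ((-407 - 1684) - 3092) + I*√553 = (-2091 - 3092) + I*√553 = -5183 + I*√553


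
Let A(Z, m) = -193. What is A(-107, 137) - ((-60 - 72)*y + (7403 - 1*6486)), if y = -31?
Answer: -5202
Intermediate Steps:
A(-107, 137) - ((-60 - 72)*y + (7403 - 1*6486)) = -193 - ((-60 - 72)*(-31) + (7403 - 1*6486)) = -193 - (-132*(-31) + (7403 - 6486)) = -193 - (4092 + 917) = -193 - 1*5009 = -193 - 5009 = -5202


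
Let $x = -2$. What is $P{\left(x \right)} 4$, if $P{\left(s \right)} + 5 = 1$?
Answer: $-16$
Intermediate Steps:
$P{\left(s \right)} = -4$ ($P{\left(s \right)} = -5 + 1 = -4$)
$P{\left(x \right)} 4 = \left(-4\right) 4 = -16$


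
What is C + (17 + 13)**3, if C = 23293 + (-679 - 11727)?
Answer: 37887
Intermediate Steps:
C = 10887 (C = 23293 - 12406 = 10887)
C + (17 + 13)**3 = 10887 + (17 + 13)**3 = 10887 + 30**3 = 10887 + 27000 = 37887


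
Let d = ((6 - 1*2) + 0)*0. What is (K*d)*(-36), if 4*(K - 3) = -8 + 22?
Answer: 0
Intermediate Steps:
K = 13/2 (K = 3 + (-8 + 22)/4 = 3 + (¼)*14 = 3 + 7/2 = 13/2 ≈ 6.5000)
d = 0 (d = ((6 - 2) + 0)*0 = (4 + 0)*0 = 4*0 = 0)
(K*d)*(-36) = ((13/2)*0)*(-36) = 0*(-36) = 0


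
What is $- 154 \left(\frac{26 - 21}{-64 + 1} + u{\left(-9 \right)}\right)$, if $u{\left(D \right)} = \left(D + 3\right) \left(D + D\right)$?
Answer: $- \frac{149578}{9} \approx -16620.0$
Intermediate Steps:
$u{\left(D \right)} = 2 D \left(3 + D\right)$ ($u{\left(D \right)} = \left(3 + D\right) 2 D = 2 D \left(3 + D\right)$)
$- 154 \left(\frac{26 - 21}{-64 + 1} + u{\left(-9 \right)}\right) = - 154 \left(\frac{26 - 21}{-64 + 1} + 2 \left(-9\right) \left(3 - 9\right)\right) = - 154 \left(\frac{5}{-63} + 2 \left(-9\right) \left(-6\right)\right) = - 154 \left(5 \left(- \frac{1}{63}\right) + 108\right) = - 154 \left(- \frac{5}{63} + 108\right) = \left(-154\right) \frac{6799}{63} = - \frac{149578}{9}$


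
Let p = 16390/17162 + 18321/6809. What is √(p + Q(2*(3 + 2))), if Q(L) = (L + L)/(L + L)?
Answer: √15859720843748265/58428029 ≈ 2.1554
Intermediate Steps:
p = 213012256/58428029 (p = 16390*(1/17162) + 18321*(1/6809) = 8195/8581 + 18321/6809 = 213012256/58428029 ≈ 3.6457)
Q(L) = 1 (Q(L) = (2*L)/((2*L)) = (2*L)*(1/(2*L)) = 1)
√(p + Q(2*(3 + 2))) = √(213012256/58428029 + 1) = √(271440285/58428029) = √15859720843748265/58428029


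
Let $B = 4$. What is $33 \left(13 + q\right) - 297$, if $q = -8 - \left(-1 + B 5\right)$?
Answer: $-759$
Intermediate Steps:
$q = -27$ ($q = -8 - \left(-1 + 4 \cdot 5\right) = -8 - \left(-1 + 20\right) = -8 - 19 = -27$)
$33 \left(13 + q\right) - 297 = 33 \left(13 - 27\right) - 297 = 33 \left(-14\right) - 297 = -462 - 297 = -759$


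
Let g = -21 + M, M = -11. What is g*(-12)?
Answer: 384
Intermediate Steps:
g = -32 (g = -21 - 11 = -32)
g*(-12) = -32*(-12) = 384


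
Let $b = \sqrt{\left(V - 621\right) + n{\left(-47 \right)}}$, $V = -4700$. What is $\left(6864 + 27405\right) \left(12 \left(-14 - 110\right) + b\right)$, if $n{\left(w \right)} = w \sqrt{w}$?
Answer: $-50992272 + 34269 \sqrt{-5321 - 47 i \sqrt{47}} \approx -5.0917 \cdot 10^{7} - 2.5009 \cdot 10^{6} i$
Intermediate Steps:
$n{\left(w \right)} = w^{\frac{3}{2}}$
$b = \sqrt{-5321 - 47 i \sqrt{47}}$ ($b = \sqrt{\left(-4700 - 621\right) + \left(-47\right)^{\frac{3}{2}}} = \sqrt{\left(-4700 - 621\right) - 47 i \sqrt{47}} = \sqrt{-5321 - 47 i \sqrt{47}} \approx 2.2076 - 72.979 i$)
$\left(6864 + 27405\right) \left(12 \left(-14 - 110\right) + b\right) = \left(6864 + 27405\right) \left(12 \left(-14 - 110\right) + \sqrt{-5321 - 47 i \sqrt{47}}\right) = 34269 \left(12 \left(-124\right) + \sqrt{-5321 - 47 i \sqrt{47}}\right) = 34269 \left(-1488 + \sqrt{-5321 - 47 i \sqrt{47}}\right) = -50992272 + 34269 \sqrt{-5321 - 47 i \sqrt{47}}$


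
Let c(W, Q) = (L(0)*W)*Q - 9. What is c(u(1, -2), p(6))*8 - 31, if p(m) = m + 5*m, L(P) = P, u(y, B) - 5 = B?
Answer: -103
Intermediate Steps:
u(y, B) = 5 + B
p(m) = 6*m
c(W, Q) = -9 (c(W, Q) = (0*W)*Q - 9 = 0*Q - 9 = 0 - 9 = -9)
c(u(1, -2), p(6))*8 - 31 = -9*8 - 31 = -72 - 31 = -103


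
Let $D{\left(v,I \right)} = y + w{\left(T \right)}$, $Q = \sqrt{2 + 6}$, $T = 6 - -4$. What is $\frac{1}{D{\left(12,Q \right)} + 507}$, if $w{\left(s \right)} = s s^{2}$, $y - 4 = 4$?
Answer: $\frac{1}{1515} \approx 0.00066007$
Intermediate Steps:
$y = 8$ ($y = 4 + 4 = 8$)
$T = 10$ ($T = 6 + 4 = 10$)
$Q = 2 \sqrt{2}$ ($Q = \sqrt{8} = 2 \sqrt{2} \approx 2.8284$)
$w{\left(s \right)} = s^{3}$
$D{\left(v,I \right)} = 1008$ ($D{\left(v,I \right)} = 8 + 10^{3} = 8 + 1000 = 1008$)
$\frac{1}{D{\left(12,Q \right)} + 507} = \frac{1}{1008 + 507} = \frac{1}{1515}$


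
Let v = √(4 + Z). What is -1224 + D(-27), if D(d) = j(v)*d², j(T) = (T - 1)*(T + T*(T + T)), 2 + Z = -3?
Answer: -495 - 2187*I ≈ -495.0 - 2187.0*I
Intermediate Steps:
Z = -5 (Z = -2 - 3 = -5)
v = I (v = √(4 - 5) = √(-1) = I ≈ 1.0*I)
j(T) = (-1 + T)*(T + 2*T²) (j(T) = (-1 + T)*(T + T*(2*T)) = (-1 + T)*(T + 2*T²))
D(d) = I*d²*(-3 - I) (D(d) = (I*(-1 - I + 2*I²))*d² = (I*(-1 - I + 2*(-1)))*d² = (I*(-1 - I - 2))*d² = (I*(-3 - I))*d² = I*d²*(-3 - I))
-1224 + D(-27) = -1224 + (-27)²*(1 - 3*I) = -1224 + 729*(1 - 3*I) = -1224 + (729 - 2187*I) = -495 - 2187*I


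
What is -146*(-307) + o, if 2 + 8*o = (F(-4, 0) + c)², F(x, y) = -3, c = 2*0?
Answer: 358583/8 ≈ 44823.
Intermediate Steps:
c = 0
o = 7/8 (o = -¼ + (-3 + 0)²/8 = -¼ + (⅛)*(-3)² = -¼ + (⅛)*9 = -¼ + 9/8 = 7/8 ≈ 0.87500)
-146*(-307) + o = -146*(-307) + 7/8 = 44822 + 7/8 = 358583/8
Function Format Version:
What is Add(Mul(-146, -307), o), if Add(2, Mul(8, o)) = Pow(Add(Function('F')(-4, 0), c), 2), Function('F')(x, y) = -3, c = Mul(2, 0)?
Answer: Rational(358583, 8) ≈ 44823.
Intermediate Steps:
c = 0
o = Rational(7, 8) (o = Add(Rational(-1, 4), Mul(Rational(1, 8), Pow(Add(-3, 0), 2))) = Add(Rational(-1, 4), Mul(Rational(1, 8), Pow(-3, 2))) = Add(Rational(-1, 4), Mul(Rational(1, 8), 9)) = Add(Rational(-1, 4), Rational(9, 8)) = Rational(7, 8) ≈ 0.87500)
Add(Mul(-146, -307), o) = Add(Mul(-146, -307), Rational(7, 8)) = Add(44822, Rational(7, 8)) = Rational(358583, 8)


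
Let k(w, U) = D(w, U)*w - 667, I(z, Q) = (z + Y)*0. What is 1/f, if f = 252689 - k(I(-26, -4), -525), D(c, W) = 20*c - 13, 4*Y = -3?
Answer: 1/253356 ≈ 3.9470e-6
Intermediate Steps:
Y = -¾ (Y = (¼)*(-3) = -¾ ≈ -0.75000)
D(c, W) = -13 + 20*c
I(z, Q) = 0 (I(z, Q) = (z - ¾)*0 = (-¾ + z)*0 = 0)
k(w, U) = -667 + w*(-13 + 20*w) (k(w, U) = (-13 + 20*w)*w - 667 = w*(-13 + 20*w) - 667 = -667 + w*(-13 + 20*w))
f = 253356 (f = 252689 - (-667 + 0*(-13 + 20*0)) = 252689 - (-667 + 0*(-13 + 0)) = 252689 - (-667 + 0*(-13)) = 252689 - (-667 + 0) = 252689 - 1*(-667) = 252689 + 667 = 253356)
1/f = 1/253356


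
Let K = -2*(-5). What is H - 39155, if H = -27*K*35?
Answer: -48605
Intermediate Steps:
K = 10
H = -9450 (H = -27*10*35 = -270*35 = -9450)
H - 39155 = -9450 - 39155 = -48605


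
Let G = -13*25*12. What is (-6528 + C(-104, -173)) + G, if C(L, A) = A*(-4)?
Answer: -9736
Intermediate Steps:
G = -3900 (G = -325*12 = -3900)
C(L, A) = -4*A
(-6528 + C(-104, -173)) + G = (-6528 - 4*(-173)) - 3900 = (-6528 + 692) - 3900 = -5836 - 3900 = -9736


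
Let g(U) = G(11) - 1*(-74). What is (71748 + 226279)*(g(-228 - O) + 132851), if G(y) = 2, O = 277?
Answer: 39615835029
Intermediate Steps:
g(U) = 76 (g(U) = 2 - 1*(-74) = 2 + 74 = 76)
(71748 + 226279)*(g(-228 - O) + 132851) = (71748 + 226279)*(76 + 132851) = 298027*132927 = 39615835029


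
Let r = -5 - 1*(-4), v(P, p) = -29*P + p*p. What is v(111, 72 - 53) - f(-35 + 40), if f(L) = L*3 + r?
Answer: -2872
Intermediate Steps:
v(P, p) = p**2 - 29*P (v(P, p) = -29*P + p**2 = p**2 - 29*P)
r = -1 (r = -5 + 4 = -1)
f(L) = -1 + 3*L (f(L) = L*3 - 1 = 3*L - 1 = -1 + 3*L)
v(111, 72 - 53) - f(-35 + 40) = ((72 - 53)**2 - 29*111) - (-1 + 3*(-35 + 40)) = (19**2 - 3219) - (-1 + 3*5) = (361 - 3219) - (-1 + 15) = -2858 - 1*14 = -2858 - 14 = -2872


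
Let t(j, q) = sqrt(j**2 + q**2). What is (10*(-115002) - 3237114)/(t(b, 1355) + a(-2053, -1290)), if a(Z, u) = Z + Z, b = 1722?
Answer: 6004524068/4019309 + 1462378*sqrt(4801309)/4019309 ≈ 2291.2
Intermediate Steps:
a(Z, u) = 2*Z
(10*(-115002) - 3237114)/(t(b, 1355) + a(-2053, -1290)) = (10*(-115002) - 3237114)/(sqrt(1722**2 + 1355**2) + 2*(-2053)) = (-1150020 - 3237114)/(sqrt(2965284 + 1836025) - 4106) = -4387134/(sqrt(4801309) - 4106) = -4387134/(-4106 + sqrt(4801309))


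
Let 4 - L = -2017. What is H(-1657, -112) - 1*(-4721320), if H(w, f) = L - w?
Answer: 4724998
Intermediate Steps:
L = 2021 (L = 4 - 1*(-2017) = 4 + 2017 = 2021)
H(w, f) = 2021 - w
H(-1657, -112) - 1*(-4721320) = (2021 - 1*(-1657)) - 1*(-4721320) = (2021 + 1657) + 4721320 = 3678 + 4721320 = 4724998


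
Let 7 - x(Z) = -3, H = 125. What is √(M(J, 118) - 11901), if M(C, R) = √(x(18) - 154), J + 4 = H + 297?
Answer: √(-11901 + 12*I) ≈ 0.055 + 109.09*I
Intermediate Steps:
x(Z) = 10 (x(Z) = 7 - 1*(-3) = 7 + 3 = 10)
J = 418 (J = -4 + (125 + 297) = -4 + 422 = 418)
M(C, R) = 12*I (M(C, R) = √(10 - 154) = √(-144) = 12*I)
√(M(J, 118) - 11901) = √(12*I - 11901) = √(-11901 + 12*I)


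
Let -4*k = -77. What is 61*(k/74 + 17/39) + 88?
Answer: 1506007/11544 ≈ 130.46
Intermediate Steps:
k = 77/4 (k = -1/4*(-77) = 77/4 ≈ 19.250)
61*(k/74 + 17/39) + 88 = 61*((77/4)/74 + 17/39) + 88 = 61*((77/4)*(1/74) + 17*(1/39)) + 88 = 61*(77/296 + 17/39) + 88 = 61*(8035/11544) + 88 = 490135/11544 + 88 = 1506007/11544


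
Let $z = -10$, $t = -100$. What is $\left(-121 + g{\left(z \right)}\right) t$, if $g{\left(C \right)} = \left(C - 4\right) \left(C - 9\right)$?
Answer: $-14500$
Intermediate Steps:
$g{\left(C \right)} = \left(-9 + C\right) \left(-4 + C\right)$ ($g{\left(C \right)} = \left(-4 + C\right) \left(-9 + C\right) = \left(-9 + C\right) \left(-4 + C\right)$)
$\left(-121 + g{\left(z \right)}\right) t = \left(-121 + \left(36 + \left(-10\right)^{2} - -130\right)\right) \left(-100\right) = \left(-121 + \left(36 + 100 + 130\right)\right) \left(-100\right) = \left(-121 + 266\right) \left(-100\right) = 145 \left(-100\right) = -14500$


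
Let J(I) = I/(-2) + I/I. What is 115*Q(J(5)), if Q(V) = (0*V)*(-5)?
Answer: 0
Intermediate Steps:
J(I) = 1 - I/2 (J(I) = I*(-½) + 1 = -I/2 + 1 = 1 - I/2)
Q(V) = 0 (Q(V) = 0*(-5) = 0)
115*Q(J(5)) = 115*0 = 0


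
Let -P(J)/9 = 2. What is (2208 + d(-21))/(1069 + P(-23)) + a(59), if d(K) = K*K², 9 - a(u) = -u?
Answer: 64415/1051 ≈ 61.289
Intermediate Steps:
P(J) = -18 (P(J) = -9*2 = -18)
a(u) = 9 + u (a(u) = 9 - (-1)*u = 9 + u)
d(K) = K³
(2208 + d(-21))/(1069 + P(-23)) + a(59) = (2208 + (-21)³)/(1069 - 18) + (9 + 59) = (2208 - 9261)/1051 + 68 = -7053*1/1051 + 68 = -7053/1051 + 68 = 64415/1051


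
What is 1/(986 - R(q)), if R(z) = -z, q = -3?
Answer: 1/983 ≈ 0.0010173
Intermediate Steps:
1/(986 - R(q)) = 1/(986 - (-1)*(-3)) = 1/(986 - 1*3) = 1/(986 - 3) = 1/983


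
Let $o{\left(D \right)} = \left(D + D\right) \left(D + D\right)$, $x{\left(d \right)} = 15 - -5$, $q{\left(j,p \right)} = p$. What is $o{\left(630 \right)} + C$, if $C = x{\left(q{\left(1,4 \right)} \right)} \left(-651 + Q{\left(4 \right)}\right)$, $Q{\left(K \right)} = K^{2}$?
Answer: $1574900$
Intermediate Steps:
$x{\left(d \right)} = 20$ ($x{\left(d \right)} = 15 + 5 = 20$)
$o{\left(D \right)} = 4 D^{2}$ ($o{\left(D \right)} = 2 D 2 D = 4 D^{2}$)
$C = -12700$ ($C = 20 \left(-651 + 4^{2}\right) = 20 \left(-651 + 16\right) = 20 \left(-635\right) = -12700$)
$o{\left(630 \right)} + C = 4 \cdot 630^{2} - 12700 = 4 \cdot 396900 - 12700 = 1587600 - 12700 = 1574900$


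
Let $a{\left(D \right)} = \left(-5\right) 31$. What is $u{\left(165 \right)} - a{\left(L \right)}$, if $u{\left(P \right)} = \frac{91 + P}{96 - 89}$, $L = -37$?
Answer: $\frac{1341}{7} \approx 191.57$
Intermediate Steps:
$u{\left(P \right)} = 13 + \frac{P}{7}$ ($u{\left(P \right)} = \frac{91 + P}{7} = \left(91 + P\right) \frac{1}{7} = 13 + \frac{P}{7}$)
$a{\left(D \right)} = -155$
$u{\left(165 \right)} - a{\left(L \right)} = \left(13 + \frac{1}{7} \cdot 165\right) - -155 = \left(13 + \frac{165}{7}\right) + 155 = \frac{256}{7} + 155 = \frac{1341}{7}$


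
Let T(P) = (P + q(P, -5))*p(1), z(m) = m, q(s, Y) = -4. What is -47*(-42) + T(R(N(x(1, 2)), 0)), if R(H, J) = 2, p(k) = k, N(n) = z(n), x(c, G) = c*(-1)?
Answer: 1972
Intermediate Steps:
x(c, G) = -c
N(n) = n
T(P) = -4 + P (T(P) = (P - 4)*1 = (-4 + P)*1 = -4 + P)
-47*(-42) + T(R(N(x(1, 2)), 0)) = -47*(-42) + (-4 + 2) = 1974 - 2 = 1972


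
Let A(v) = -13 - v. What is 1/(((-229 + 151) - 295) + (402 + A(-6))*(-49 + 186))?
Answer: 1/53742 ≈ 1.8607e-5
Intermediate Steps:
1/(((-229 + 151) - 295) + (402 + A(-6))*(-49 + 186)) = 1/(((-229 + 151) - 295) + (402 + (-13 - 1*(-6)))*(-49 + 186)) = 1/((-78 - 295) + (402 + (-13 + 6))*137) = 1/(-373 + (402 - 7)*137) = 1/(-373 + 395*137) = 1/(-373 + 54115) = 1/53742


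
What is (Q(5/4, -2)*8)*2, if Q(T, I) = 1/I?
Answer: -8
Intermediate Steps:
(Q(5/4, -2)*8)*2 = (8/(-2))*2 = -½*8*2 = -4*2 = -8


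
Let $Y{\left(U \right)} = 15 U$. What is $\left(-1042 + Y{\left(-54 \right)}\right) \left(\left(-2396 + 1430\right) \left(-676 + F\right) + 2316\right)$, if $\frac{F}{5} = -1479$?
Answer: $-14443566504$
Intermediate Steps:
$F = -7395$ ($F = 5 \left(-1479\right) = -7395$)
$\left(-1042 + Y{\left(-54 \right)}\right) \left(\left(-2396 + 1430\right) \left(-676 + F\right) + 2316\right) = \left(-1042 + 15 \left(-54\right)\right) \left(\left(-2396 + 1430\right) \left(-676 - 7395\right) + 2316\right) = \left(-1042 - 810\right) \left(\left(-966\right) \left(-8071\right) + 2316\right) = - 1852 \left(7796586 + 2316\right) = \left(-1852\right) 7798902 = -14443566504$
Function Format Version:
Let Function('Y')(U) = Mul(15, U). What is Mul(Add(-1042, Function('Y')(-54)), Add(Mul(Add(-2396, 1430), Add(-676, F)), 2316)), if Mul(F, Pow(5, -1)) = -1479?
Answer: -14443566504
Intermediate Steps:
F = -7395 (F = Mul(5, -1479) = -7395)
Mul(Add(-1042, Function('Y')(-54)), Add(Mul(Add(-2396, 1430), Add(-676, F)), 2316)) = Mul(Add(-1042, Mul(15, -54)), Add(Mul(Add(-2396, 1430), Add(-676, -7395)), 2316)) = Mul(Add(-1042, -810), Add(Mul(-966, -8071), 2316)) = Mul(-1852, Add(7796586, 2316)) = Mul(-1852, 7798902) = -14443566504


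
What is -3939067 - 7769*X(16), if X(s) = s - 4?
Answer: -4032295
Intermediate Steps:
X(s) = -4 + s
-3939067 - 7769*X(16) = -3939067 - 7769*(-4 + 16) = -3939067 - 7769*12 = -3939067 - 93228 = -4032295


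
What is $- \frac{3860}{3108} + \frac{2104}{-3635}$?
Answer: $- \frac{5142583}{2824395} \approx -1.8208$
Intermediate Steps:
$- \frac{3860}{3108} + \frac{2104}{-3635} = \left(-3860\right) \frac{1}{3108} + 2104 \left(- \frac{1}{3635}\right) = - \frac{965}{777} - \frac{2104}{3635} = - \frac{5142583}{2824395}$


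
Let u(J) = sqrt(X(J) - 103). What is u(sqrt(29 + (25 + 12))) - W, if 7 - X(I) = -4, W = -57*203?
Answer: 11571 + 2*I*sqrt(23) ≈ 11571.0 + 9.5917*I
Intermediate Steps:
W = -11571
X(I) = 11 (X(I) = 7 - 1*(-4) = 7 + 4 = 11)
u(J) = 2*I*sqrt(23) (u(J) = sqrt(11 - 103) = sqrt(-92) = 2*I*sqrt(23))
u(sqrt(29 + (25 + 12))) - W = 2*I*sqrt(23) - 1*(-11571) = 2*I*sqrt(23) + 11571 = 11571 + 2*I*sqrt(23)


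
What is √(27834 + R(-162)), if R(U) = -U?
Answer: 2*√6999 ≈ 167.32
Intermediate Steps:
√(27834 + R(-162)) = √(27834 - 1*(-162)) = √(27834 + 162) = √27996 = 2*√6999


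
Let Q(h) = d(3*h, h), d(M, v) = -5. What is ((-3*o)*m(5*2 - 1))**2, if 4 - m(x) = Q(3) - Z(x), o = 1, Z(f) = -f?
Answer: 0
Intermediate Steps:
Q(h) = -5
m(x) = 9 - x (m(x) = 4 - (-5 - (-1)*x) = 4 - (-5 + x) = 4 + (5 - x) = 9 - x)
((-3*o)*m(5*2 - 1))**2 = ((-3*1)*(9 - (5*2 - 1)))**2 = (-3*(9 - (10 - 1)))**2 = (-3*(9 - 1*9))**2 = (-3*(9 - 9))**2 = (-3*0)**2 = 0**2 = 0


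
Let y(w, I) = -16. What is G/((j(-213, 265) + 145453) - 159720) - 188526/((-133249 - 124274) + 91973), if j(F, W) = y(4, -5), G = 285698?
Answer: -22302293521/1182275325 ≈ -18.864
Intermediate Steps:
j(F, W) = -16
G/((j(-213, 265) + 145453) - 159720) - 188526/((-133249 - 124274) + 91973) = 285698/((-16 + 145453) - 159720) - 188526/((-133249 - 124274) + 91973) = 285698/(145437 - 159720) - 188526/(-257523 + 91973) = 285698/(-14283) - 188526/(-165550) = 285698*(-1/14283) - 188526*(-1/165550) = -285698/14283 + 94263/82775 = -22302293521/1182275325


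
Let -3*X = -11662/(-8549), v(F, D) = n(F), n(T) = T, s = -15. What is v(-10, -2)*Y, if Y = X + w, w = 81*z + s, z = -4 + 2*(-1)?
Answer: 128608090/25647 ≈ 5014.5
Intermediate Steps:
v(F, D) = F
X = -11662/25647 (X = -(-11662)/(3*(-8549)) = -(-11662)*(-1)/(3*8549) = -⅓*11662/8549 = -11662/25647 ≈ -0.45471)
z = -6 (z = -4 - 2 = -6)
w = -501 (w = 81*(-6) - 15 = -486 - 15 = -501)
Y = -12860809/25647 (Y = -11662/25647 - 501 = -12860809/25647 ≈ -501.45)
v(-10, -2)*Y = -10*(-12860809/25647) = 128608090/25647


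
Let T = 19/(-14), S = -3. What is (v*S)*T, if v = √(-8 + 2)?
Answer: 57*I*√6/14 ≈ 9.9729*I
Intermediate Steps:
v = I*√6 (v = √(-6) = I*√6 ≈ 2.4495*I)
T = -19/14 (T = 19*(-1/14) = -19/14 ≈ -1.3571)
(v*S)*T = ((I*√6)*(-3))*(-19/14) = -3*I*√6*(-19/14) = 57*I*√6/14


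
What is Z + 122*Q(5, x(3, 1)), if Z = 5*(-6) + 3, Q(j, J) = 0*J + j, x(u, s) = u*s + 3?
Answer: 583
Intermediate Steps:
x(u, s) = 3 + s*u (x(u, s) = s*u + 3 = 3 + s*u)
Q(j, J) = j (Q(j, J) = 0 + j = j)
Z = -27 (Z = -30 + 3 = -27)
Z + 122*Q(5, x(3, 1)) = -27 + 122*5 = -27 + 610 = 583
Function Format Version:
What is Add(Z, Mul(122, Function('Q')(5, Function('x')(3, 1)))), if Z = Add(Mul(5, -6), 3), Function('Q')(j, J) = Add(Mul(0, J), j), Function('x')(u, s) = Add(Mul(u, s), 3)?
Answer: 583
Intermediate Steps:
Function('x')(u, s) = Add(3, Mul(s, u)) (Function('x')(u, s) = Add(Mul(s, u), 3) = Add(3, Mul(s, u)))
Function('Q')(j, J) = j (Function('Q')(j, J) = Add(0, j) = j)
Z = -27 (Z = Add(-30, 3) = -27)
Add(Z, Mul(122, Function('Q')(5, Function('x')(3, 1)))) = Add(-27, Mul(122, 5)) = Add(-27, 610) = 583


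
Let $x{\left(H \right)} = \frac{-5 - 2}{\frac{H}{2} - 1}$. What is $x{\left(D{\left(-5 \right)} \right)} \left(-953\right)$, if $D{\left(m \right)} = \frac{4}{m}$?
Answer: $-4765$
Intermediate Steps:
$x{\left(H \right)} = - \frac{7}{-1 + \frac{H}{2}}$ ($x{\left(H \right)} = - \frac{7}{H \frac{1}{2} - 1} = - \frac{7}{\frac{H}{2} - 1} = - \frac{7}{-1 + \frac{H}{2}}$)
$x{\left(D{\left(-5 \right)} \right)} \left(-953\right) = - \frac{14}{-2 + \frac{4}{-5}} \left(-953\right) = - \frac{14}{-2 + 4 \left(- \frac{1}{5}\right)} \left(-953\right) = - \frac{14}{-2 - \frac{4}{5}} \left(-953\right) = - \frac{14}{- \frac{14}{5}} \left(-953\right) = \left(-14\right) \left(- \frac{5}{14}\right) \left(-953\right) = 5 \left(-953\right) = -4765$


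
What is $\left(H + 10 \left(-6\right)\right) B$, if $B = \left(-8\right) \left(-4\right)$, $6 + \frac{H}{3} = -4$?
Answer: $-2880$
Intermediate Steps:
$H = -30$ ($H = -18 + 3 \left(-4\right) = -18 - 12 = -30$)
$B = 32$
$\left(H + 10 \left(-6\right)\right) B = \left(-30 + 10 \left(-6\right)\right) 32 = \left(-30 - 60\right) 32 = \left(-90\right) 32 = -2880$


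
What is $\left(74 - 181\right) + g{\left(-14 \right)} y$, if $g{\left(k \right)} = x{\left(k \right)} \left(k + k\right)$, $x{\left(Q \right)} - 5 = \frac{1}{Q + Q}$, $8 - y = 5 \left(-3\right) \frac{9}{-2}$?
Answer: $\frac{16327}{2} \approx 8163.5$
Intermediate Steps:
$y = - \frac{119}{2}$ ($y = 8 - 5 \left(-3\right) \frac{9}{-2} = 8 - - 15 \cdot 9 \left(- \frac{1}{2}\right) = 8 - \left(-15\right) \left(- \frac{9}{2}\right) = 8 - \frac{135}{2} = - \frac{119}{2} \approx -59.5$)
$x{\left(Q \right)} = 5 + \frac{1}{2 Q}$ ($x{\left(Q \right)} = 5 + \frac{1}{Q + Q} = 5 + \frac{1}{2 Q}$)
$g{\left(k \right)} = 2 k \left(5 + \frac{1}{2 k}\right)$ ($g{\left(k \right)} = \left(5 + \frac{1}{2 k}\right) \left(k + k\right) = \left(5 + \frac{1}{2 k}\right) 2 k = 2 k \left(5 + \frac{1}{2 k}\right)$)
$\left(74 - 181\right) + g{\left(-14 \right)} y = \left(74 - 181\right) + \left(1 + 10 \left(-14\right)\right) \left(- \frac{119}{2}\right) = -107 + \left(1 - 140\right) \left(- \frac{119}{2}\right) = -107 - - \frac{16541}{2} = -107 + \frac{16541}{2} = \frac{16327}{2}$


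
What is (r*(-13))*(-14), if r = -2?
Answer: -364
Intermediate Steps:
(r*(-13))*(-14) = -2*(-13)*(-14) = 26*(-14) = -364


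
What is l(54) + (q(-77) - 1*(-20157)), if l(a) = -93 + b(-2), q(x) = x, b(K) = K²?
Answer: 19991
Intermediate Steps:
l(a) = -89 (l(a) = -93 + (-2)² = -93 + 4 = -89)
l(54) + (q(-77) - 1*(-20157)) = -89 + (-77 - 1*(-20157)) = -89 + (-77 + 20157) = -89 + 20080 = 19991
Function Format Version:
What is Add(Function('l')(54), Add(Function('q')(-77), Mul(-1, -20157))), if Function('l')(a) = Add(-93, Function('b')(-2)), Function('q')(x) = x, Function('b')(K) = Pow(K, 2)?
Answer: 19991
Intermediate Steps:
Function('l')(a) = -89 (Function('l')(a) = Add(-93, Pow(-2, 2)) = Add(-93, 4) = -89)
Add(Function('l')(54), Add(Function('q')(-77), Mul(-1, -20157))) = Add(-89, Add(-77, Mul(-1, -20157))) = Add(-89, Add(-77, 20157)) = Add(-89, 20080) = 19991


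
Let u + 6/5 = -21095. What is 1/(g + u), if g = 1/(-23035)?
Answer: -23035/485950968 ≈ -4.7402e-5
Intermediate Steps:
u = -105481/5 (u = -6/5 - 21095 = -105481/5 ≈ -21096.)
g = -1/23035 ≈ -4.3412e-5
1/(g + u) = 1/(-1/23035 - 105481/5) = 1/(-485950968/23035) = -23035/485950968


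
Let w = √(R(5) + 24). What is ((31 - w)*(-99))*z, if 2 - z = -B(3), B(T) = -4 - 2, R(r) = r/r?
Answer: 10296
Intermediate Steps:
R(r) = 1
w = 5 (w = √(1 + 24) = √25 = 5)
B(T) = -6
z = -4 (z = 2 - (-1)*(-6) = 2 - 1*6 = 2 - 6 = -4)
((31 - w)*(-99))*z = ((31 - 1*5)*(-99))*(-4) = ((31 - 5)*(-99))*(-4) = (26*(-99))*(-4) = -2574*(-4) = 10296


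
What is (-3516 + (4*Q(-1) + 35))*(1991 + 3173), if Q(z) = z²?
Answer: -17955228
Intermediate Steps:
(-3516 + (4*Q(-1) + 35))*(1991 + 3173) = (-3516 + (4*(-1)² + 35))*(1991 + 3173) = (-3516 + (4*1 + 35))*5164 = (-3516 + (4 + 35))*5164 = (-3516 + 39)*5164 = -3477*5164 = -17955228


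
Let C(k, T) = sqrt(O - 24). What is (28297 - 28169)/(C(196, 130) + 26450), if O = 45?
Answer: 3385600/699602479 - 128*sqrt(21)/699602479 ≈ 0.0048385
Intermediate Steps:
C(k, T) = sqrt(21) (C(k, T) = sqrt(45 - 24) = sqrt(21))
(28297 - 28169)/(C(196, 130) + 26450) = (28297 - 28169)/(sqrt(21) + 26450) = 128/(26450 + sqrt(21))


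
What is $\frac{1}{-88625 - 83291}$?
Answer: $- \frac{1}{171916} \approx -5.8168 \cdot 10^{-6}$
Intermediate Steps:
$\frac{1}{-88625 - 83291} = \frac{1}{-171916} = - \frac{1}{171916}$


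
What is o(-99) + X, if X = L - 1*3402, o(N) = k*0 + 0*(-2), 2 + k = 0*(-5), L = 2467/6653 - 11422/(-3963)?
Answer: -89610816991/26365839 ≈ -3398.7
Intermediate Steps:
L = 85767287/26365839 (L = 2467*(1/6653) - 11422*(-1/3963) = 2467/6653 + 11422/3963 = 85767287/26365839 ≈ 3.2530)
k = -2 (k = -2 + 0*(-5) = -2 + 0 = -2)
o(N) = 0 (o(N) = -2*0 + 0*(-2) = 0 + 0 = 0)
X = -89610816991/26365839 (X = 85767287/26365839 - 1*3402 = 85767287/26365839 - 3402 = -89610816991/26365839 ≈ -3398.7)
o(-99) + X = 0 - 89610816991/26365839 = -89610816991/26365839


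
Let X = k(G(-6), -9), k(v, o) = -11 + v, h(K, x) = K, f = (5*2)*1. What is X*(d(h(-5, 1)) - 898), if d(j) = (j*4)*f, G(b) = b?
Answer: 18666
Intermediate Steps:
f = 10 (f = 10*1 = 10)
X = -17 (X = -11 - 6 = -17)
d(j) = 40*j (d(j) = (j*4)*10 = (4*j)*10 = 40*j)
X*(d(h(-5, 1)) - 898) = -17*(40*(-5) - 898) = -17*(-200 - 898) = -17*(-1098) = 18666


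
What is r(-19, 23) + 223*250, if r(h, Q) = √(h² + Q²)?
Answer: 55750 + √890 ≈ 55780.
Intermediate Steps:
r(h, Q) = √(Q² + h²)
r(-19, 23) + 223*250 = √(23² + (-19)²) + 223*250 = √(529 + 361) + 55750 = √890 + 55750 = 55750 + √890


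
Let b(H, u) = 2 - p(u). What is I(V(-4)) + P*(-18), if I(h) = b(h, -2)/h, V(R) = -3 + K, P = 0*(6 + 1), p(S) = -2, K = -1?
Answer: -1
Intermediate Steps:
P = 0 (P = 0*7 = 0)
V(R) = -4 (V(R) = -3 - 1 = -4)
b(H, u) = 4 (b(H, u) = 2 - 1*(-2) = 2 + 2 = 4)
I(h) = 4/h
I(V(-4)) + P*(-18) = 4/(-4) + 0*(-18) = 4*(-¼) + 0 = -1 + 0 = -1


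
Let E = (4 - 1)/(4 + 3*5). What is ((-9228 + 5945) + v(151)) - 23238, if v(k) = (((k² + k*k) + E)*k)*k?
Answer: 19755217342/19 ≈ 1.0397e+9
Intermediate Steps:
E = 3/19 (E = 3/(4 + 15) = 3/19 ≈ 0.15789)
v(k) = k²*(3/19 + 2*k²) (v(k) = (((k² + k*k) + 3/19)*k)*k = (((k² + k²) + 3/19)*k)*k = ((2*k² + 3/19)*k)*k = ((3/19 + 2*k²)*k)*k = (k*(3/19 + 2*k²))*k = k²*(3/19 + 2*k²))
((-9228 + 5945) + v(151)) - 23238 = ((-9228 + 5945) + (1/19)*151²*(3 + 38*151²)) - 23238 = (-3283 + (1/19)*22801*(3 + 38*22801)) - 23238 = (-3283 + (1/19)*22801*(3 + 866438)) - 23238 = (-3283 + (1/19)*22801*866441) - 23238 = (-3283 + 19755721241/19) - 23238 = 19755658864/19 - 23238 = 19755217342/19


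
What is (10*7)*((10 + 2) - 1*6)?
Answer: 420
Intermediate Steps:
(10*7)*((10 + 2) - 1*6) = 70*(12 - 6) = 70*6 = 420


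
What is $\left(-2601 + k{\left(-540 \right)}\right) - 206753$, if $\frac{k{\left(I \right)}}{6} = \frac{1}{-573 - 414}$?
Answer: $- \frac{68877468}{329} \approx -2.0935 \cdot 10^{5}$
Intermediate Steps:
$k{\left(I \right)} = - \frac{2}{329}$ ($k{\left(I \right)} = \frac{6}{-573 - 414} = \frac{6}{-987} = 6 \left(- \frac{1}{987}\right) = - \frac{2}{329}$)
$\left(-2601 + k{\left(-540 \right)}\right) - 206753 = \left(-2601 - \frac{2}{329}\right) - 206753 = - \frac{855731}{329} - 206753 = - \frac{68877468}{329}$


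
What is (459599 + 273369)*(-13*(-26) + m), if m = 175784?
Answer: 129091790096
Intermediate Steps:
(459599 + 273369)*(-13*(-26) + m) = (459599 + 273369)*(-13*(-26) + 175784) = 732968*(338 + 175784) = 732968*176122 = 129091790096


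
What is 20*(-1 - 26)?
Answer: -540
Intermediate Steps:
20*(-1 - 26) = 20*(-27) = -540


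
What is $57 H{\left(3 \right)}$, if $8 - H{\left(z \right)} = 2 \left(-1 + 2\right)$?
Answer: $342$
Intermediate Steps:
$H{\left(z \right)} = 6$ ($H{\left(z \right)} = 8 - 2 \left(-1 + 2\right) = 8 - 2 \cdot 1 = 8 - 2 = 6$)
$57 H{\left(3 \right)} = 57 \cdot 6 = 342$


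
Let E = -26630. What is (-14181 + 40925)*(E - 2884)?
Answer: -789322416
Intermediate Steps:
(-14181 + 40925)*(E - 2884) = (-14181 + 40925)*(-26630 - 2884) = 26744*(-29514) = -789322416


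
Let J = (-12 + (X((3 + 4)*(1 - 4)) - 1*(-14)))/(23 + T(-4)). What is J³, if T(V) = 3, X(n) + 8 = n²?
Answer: 82312875/17576 ≈ 4683.3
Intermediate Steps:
X(n) = -8 + n²
J = 435/26 (J = (-12 + ((-8 + ((3 + 4)*(1 - 4))²) - 1*(-14)))/(23 + 3) = (-12 + ((-8 + (7*(-3))²) + 14))/26 = (-12 + ((-8 + (-21)²) + 14))*(1/26) = (-12 + ((-8 + 441) + 14))*(1/26) = (-12 + (433 + 14))*(1/26) = (-12 + 447)*(1/26) = 435*(1/26) = 435/26 ≈ 16.731)
J³ = (435/26)³ = 82312875/17576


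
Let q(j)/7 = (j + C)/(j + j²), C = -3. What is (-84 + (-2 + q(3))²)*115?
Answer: -9200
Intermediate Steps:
q(j) = 7*(-3 + j)/(j + j²) (q(j) = 7*((j - 3)/(j + j²)) = 7*((-3 + j)/(j + j²)) = 7*(-3 + j)/(j + j²))
(-84 + (-2 + q(3))²)*115 = (-84 + (-2 + 7*(-3 + 3)/(3*(1 + 3)))²)*115 = (-84 + (-2 + 7*(⅓)*0/4)²)*115 = (-84 + (-2 + 7*(⅓)*(¼)*0)²)*115 = (-84 + (-2 + 0)²)*115 = (-84 + (-2)²)*115 = (-84 + 4)*115 = -80*115 = -9200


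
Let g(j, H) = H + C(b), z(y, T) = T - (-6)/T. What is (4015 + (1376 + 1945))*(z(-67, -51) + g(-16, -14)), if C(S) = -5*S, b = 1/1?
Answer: -8744512/17 ≈ -5.1438e+5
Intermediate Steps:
b = 1
z(y, T) = T + 6/T
g(j, H) = -5 + H (g(j, H) = H - 5*1 = H - 5 = -5 + H)
(4015 + (1376 + 1945))*(z(-67, -51) + g(-16, -14)) = (4015 + (1376 + 1945))*((-51 + 6/(-51)) + (-5 - 14)) = (4015 + 3321)*((-51 + 6*(-1/51)) - 19) = 7336*((-51 - 2/17) - 19) = 7336*(-869/17 - 19) = 7336*(-1192/17) = -8744512/17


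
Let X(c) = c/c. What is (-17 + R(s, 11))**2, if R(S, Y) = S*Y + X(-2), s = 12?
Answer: 13456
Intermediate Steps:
X(c) = 1
R(S, Y) = 1 + S*Y (R(S, Y) = S*Y + 1 = 1 + S*Y)
(-17 + R(s, 11))**2 = (-17 + (1 + 12*11))**2 = (-17 + (1 + 132))**2 = (-17 + 133)**2 = 116**2 = 13456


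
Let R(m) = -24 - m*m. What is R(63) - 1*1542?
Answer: -5535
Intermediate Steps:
R(m) = -24 - m²
R(63) - 1*1542 = (-24 - 1*63²) - 1*1542 = (-24 - 1*3969) - 1542 = (-24 - 3969) - 1542 = -3993 - 1542 = -5535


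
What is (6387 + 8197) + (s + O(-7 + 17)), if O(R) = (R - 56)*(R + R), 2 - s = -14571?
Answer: 28237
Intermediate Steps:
s = 14573 (s = 2 - 1*(-14571) = 2 + 14571 = 14573)
O(R) = 2*R*(-56 + R) (O(R) = (-56 + R)*(2*R) = 2*R*(-56 + R))
(6387 + 8197) + (s + O(-7 + 17)) = (6387 + 8197) + (14573 + 2*(-7 + 17)*(-56 + (-7 + 17))) = 14584 + (14573 + 2*10*(-56 + 10)) = 14584 + (14573 + 2*10*(-46)) = 14584 + (14573 - 920) = 14584 + 13653 = 28237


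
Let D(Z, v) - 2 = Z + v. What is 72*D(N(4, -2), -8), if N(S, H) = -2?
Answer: -576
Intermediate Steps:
D(Z, v) = 2 + Z + v (D(Z, v) = 2 + (Z + v) = 2 + Z + v)
72*D(N(4, -2), -8) = 72*(2 - 2 - 8) = 72*(-8) = -576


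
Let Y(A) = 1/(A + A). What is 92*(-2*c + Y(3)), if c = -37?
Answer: 20470/3 ≈ 6823.3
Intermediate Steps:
Y(A) = 1/(2*A)
92*(-2*c + Y(3)) = 92*(-2*(-37) + (½)/3) = 92*(74 + (½)*(⅓)) = 92*(74 + ⅙) = 92*(445/6) = 20470/3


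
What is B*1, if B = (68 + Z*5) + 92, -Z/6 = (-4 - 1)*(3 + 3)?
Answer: 1060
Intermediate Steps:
Z = 180 (Z = -6*(-4 - 1)*(3 + 3) = -(-30)*6 = -6*(-30) = 180)
B = 1060 (B = (68 + 180*5) + 92 = (68 + 900) + 92 = 968 + 92 = 1060)
B*1 = 1060*1 = 1060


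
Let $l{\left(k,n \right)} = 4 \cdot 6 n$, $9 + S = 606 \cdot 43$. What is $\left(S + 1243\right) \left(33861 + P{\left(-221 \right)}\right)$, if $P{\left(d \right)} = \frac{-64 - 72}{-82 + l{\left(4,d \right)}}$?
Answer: $\frac{2488695827372}{2693} \approx 9.2414 \cdot 10^{8}$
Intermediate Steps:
$S = 26049$ ($S = -9 + 606 \cdot 43 = -9 + 26058 = 26049$)
$l{\left(k,n \right)} = 24 n$
$P{\left(d \right)} = - \frac{136}{-82 + 24 d}$ ($P{\left(d \right)} = \frac{-64 - 72}{-82 + 24 d} = - \frac{136}{-82 + 24 d}$)
$\left(S + 1243\right) \left(33861 + P{\left(-221 \right)}\right) = \left(26049 + 1243\right) \left(33861 - \frac{68}{-41 + 12 \left(-221\right)}\right) = 27292 \left(33861 - \frac{68}{-41 - 2652}\right) = 27292 \left(33861 - \frac{68}{-2693}\right) = 27292 \left(33861 - - \frac{68}{2693}\right) = 27292 \left(33861 + \frac{68}{2693}\right) = 27292 \cdot \frac{91187741}{2693} = \frac{2488695827372}{2693}$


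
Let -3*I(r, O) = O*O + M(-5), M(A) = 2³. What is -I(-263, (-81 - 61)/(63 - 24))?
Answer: 32332/4563 ≈ 7.0857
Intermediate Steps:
M(A) = 8
I(r, O) = -8/3 - O²/3 (I(r, O) = -(O*O + 8)/3 = -(O² + 8)/3 = -(8 + O²)/3 = -8/3 - O²/3)
-I(-263, (-81 - 61)/(63 - 24)) = -(-8/3 - (-81 - 61)²/(63 - 24)²/3) = -(-8/3 - (-142/39)²/3) = -(-8/3 - ⅓*20164/1521) = -(-8/3 - 20164/4563) = -1*(-32332/4563) = 32332/4563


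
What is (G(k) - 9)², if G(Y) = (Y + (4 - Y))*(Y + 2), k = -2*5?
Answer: 1681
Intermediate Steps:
k = -10
G(Y) = 8 + 4*Y (G(Y) = 4*(2 + Y) = 8 + 4*Y)
(G(k) - 9)² = ((8 + 4*(-10)) - 9)² = ((8 - 40) - 9)² = (-32 - 9)² = (-41)² = 1681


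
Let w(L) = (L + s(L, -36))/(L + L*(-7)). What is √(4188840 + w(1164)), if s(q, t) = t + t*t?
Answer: √354715130649/291 ≈ 2046.7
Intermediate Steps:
s(q, t) = t + t²
w(L) = -(1260 + L)/(6*L) (w(L) = (L - 36*(1 - 36))/(L + L*(-7)) = (L - 36*(-35))/(L - 7*L) = (L + 1260)/((-6*L)) = (1260 + L)*(-1/(6*L)) = -(1260 + L)/(6*L))
√(4188840 + w(1164)) = √(4188840 + (⅙)*(-1260 - 1*1164)/1164) = √(4188840 + (⅙)*(1/1164)*(-1260 - 1164)) = √(4188840 + (⅙)*(1/1164)*(-2424)) = √(4188840 - 101/291) = √(1218952339/291) = √354715130649/291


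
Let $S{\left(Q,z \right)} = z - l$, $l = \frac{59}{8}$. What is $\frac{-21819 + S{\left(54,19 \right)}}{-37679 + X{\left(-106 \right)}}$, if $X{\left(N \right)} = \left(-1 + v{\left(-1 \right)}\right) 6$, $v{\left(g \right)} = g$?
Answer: $\frac{174459}{301528} \approx 0.57858$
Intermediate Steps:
$l = \frac{59}{8}$ ($l = 59 \cdot \frac{1}{8} = \frac{59}{8} \approx 7.375$)
$S{\left(Q,z \right)} = - \frac{59}{8} + z$ ($S{\left(Q,z \right)} = z - \frac{59}{8} = - \frac{59}{8} + z$)
$X{\left(N \right)} = -12$ ($X{\left(N \right)} = \left(-1 - 1\right) 6 = \left(-2\right) 6 = -12$)
$\frac{-21819 + S{\left(54,19 \right)}}{-37679 + X{\left(-106 \right)}} = \frac{-21819 + \left(- \frac{59}{8} + 19\right)}{-37679 - 12} = \frac{-21819 + \frac{93}{8}}{-37691} = \left(- \frac{174459}{8}\right) \left(- \frac{1}{37691}\right) = \frac{174459}{301528}$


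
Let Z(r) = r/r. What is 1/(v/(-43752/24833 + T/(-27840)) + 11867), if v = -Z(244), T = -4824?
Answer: 45760887/543073252309 ≈ 8.4263e-5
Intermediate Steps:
Z(r) = 1
v = -1 (v = -1*1 = -1)
1/(v/(-43752/24833 + T/(-27840)) + 11867) = 1/(-1/(-43752/24833 - 4824/(-27840)) + 11867) = 1/(-1/(-43752*1/24833 - 4824*(-1/27840)) + 11867) = 1/(-1/(-43752/24833 + 201/1160) + 11867) = 1/(-1/(-45760887/28806280) + 11867) = 1/(-1*(-28806280/45760887) + 11867) = 1/(28806280/45760887 + 11867) = 1/(543073252309/45760887) = 1*(45760887/543073252309) = 45760887/543073252309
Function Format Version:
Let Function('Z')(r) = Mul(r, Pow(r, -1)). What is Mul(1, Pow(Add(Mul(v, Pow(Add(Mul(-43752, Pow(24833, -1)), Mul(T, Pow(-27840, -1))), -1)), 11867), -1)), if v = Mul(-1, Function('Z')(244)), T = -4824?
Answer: Rational(45760887, 543073252309) ≈ 8.4263e-5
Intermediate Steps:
Function('Z')(r) = 1
v = -1 (v = Mul(-1, 1) = -1)
Mul(1, Pow(Add(Mul(v, Pow(Add(Mul(-43752, Pow(24833, -1)), Mul(T, Pow(-27840, -1))), -1)), 11867), -1)) = Mul(1, Pow(Add(Mul(-1, Pow(Add(Mul(-43752, Pow(24833, -1)), Mul(-4824, Pow(-27840, -1))), -1)), 11867), -1)) = Mul(1, Pow(Add(Mul(-1, Pow(Add(Mul(-43752, Rational(1, 24833)), Mul(-4824, Rational(-1, 27840))), -1)), 11867), -1)) = Mul(1, Pow(Add(Mul(-1, Pow(Add(Rational(-43752, 24833), Rational(201, 1160)), -1)), 11867), -1)) = Mul(1, Pow(Add(Mul(-1, Pow(Rational(-45760887, 28806280), -1)), 11867), -1)) = Mul(1, Pow(Add(Mul(-1, Rational(-28806280, 45760887)), 11867), -1)) = Mul(1, Pow(Add(Rational(28806280, 45760887), 11867), -1)) = Mul(1, Pow(Rational(543073252309, 45760887), -1)) = Mul(1, Rational(45760887, 543073252309)) = Rational(45760887, 543073252309)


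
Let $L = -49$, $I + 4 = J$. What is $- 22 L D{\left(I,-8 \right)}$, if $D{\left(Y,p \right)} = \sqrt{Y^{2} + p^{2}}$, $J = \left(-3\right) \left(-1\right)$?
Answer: $1078 \sqrt{65} \approx 8691.1$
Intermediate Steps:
$J = 3$
$I = -1$ ($I = -4 + 3 = -1$)
$- 22 L D{\left(I,-8 \right)} = \left(-22\right) \left(-49\right) \sqrt{\left(-1\right)^{2} + \left(-8\right)^{2}} = 1078 \sqrt{1 + 64} = 1078 \sqrt{65}$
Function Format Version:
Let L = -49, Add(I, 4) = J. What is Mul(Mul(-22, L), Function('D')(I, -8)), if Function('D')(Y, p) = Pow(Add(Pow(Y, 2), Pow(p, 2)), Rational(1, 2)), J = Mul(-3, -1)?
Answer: Mul(1078, Pow(65, Rational(1, 2))) ≈ 8691.1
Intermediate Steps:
J = 3
I = -1 (I = Add(-4, 3) = -1)
Mul(Mul(-22, L), Function('D')(I, -8)) = Mul(Mul(-22, -49), Pow(Add(Pow(-1, 2), Pow(-8, 2)), Rational(1, 2))) = Mul(1078, Pow(Add(1, 64), Rational(1, 2))) = Mul(1078, Pow(65, Rational(1, 2)))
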